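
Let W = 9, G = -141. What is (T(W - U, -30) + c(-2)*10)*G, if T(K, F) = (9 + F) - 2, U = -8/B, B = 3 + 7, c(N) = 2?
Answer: 423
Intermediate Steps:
B = 10
U = -4/5 (U = -8/10 = -8*1/10 = -4/5 ≈ -0.80000)
T(K, F) = 7 + F
(T(W - U, -30) + c(-2)*10)*G = ((7 - 30) + 2*10)*(-141) = (-23 + 20)*(-141) = -3*(-141) = 423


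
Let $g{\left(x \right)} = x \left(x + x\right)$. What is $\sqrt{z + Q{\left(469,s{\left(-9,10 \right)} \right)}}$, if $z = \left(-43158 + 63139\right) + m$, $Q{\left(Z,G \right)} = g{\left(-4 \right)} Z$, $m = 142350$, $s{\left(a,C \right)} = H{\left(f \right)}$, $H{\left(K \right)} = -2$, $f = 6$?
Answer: $\sqrt{177339} \approx 421.12$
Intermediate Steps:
$s{\left(a,C \right)} = -2$
$g{\left(x \right)} = 2 x^{2}$ ($g{\left(x \right)} = x 2 x = 2 x^{2}$)
$Q{\left(Z,G \right)} = 32 Z$ ($Q{\left(Z,G \right)} = 2 \left(-4\right)^{2} Z = 2 \cdot 16 Z = 32 Z$)
$z = 162331$ ($z = \left(-43158 + 63139\right) + 142350 = 19981 + 142350 = 162331$)
$\sqrt{z + Q{\left(469,s{\left(-9,10 \right)} \right)}} = \sqrt{162331 + 32 \cdot 469} = \sqrt{162331 + 15008} = \sqrt{177339}$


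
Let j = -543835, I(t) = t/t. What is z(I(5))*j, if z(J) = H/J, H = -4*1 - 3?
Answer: 3806845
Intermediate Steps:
I(t) = 1
H = -7 (H = -4 - 3 = -7)
z(J) = -7/J
z(I(5))*j = -7/1*(-543835) = -7*1*(-543835) = -7*(-543835) = 3806845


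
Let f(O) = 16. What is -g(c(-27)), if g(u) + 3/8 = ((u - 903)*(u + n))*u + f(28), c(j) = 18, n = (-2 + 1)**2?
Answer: 2421235/8 ≈ 3.0265e+5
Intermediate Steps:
n = 1 (n = (-1)**2 = 1)
g(u) = 125/8 + u*(1 + u)*(-903 + u) (g(u) = -3/8 + (((u - 903)*(u + 1))*u + 16) = -3/8 + (((-903 + u)*(1 + u))*u + 16) = -3/8 + (((1 + u)*(-903 + u))*u + 16) = -3/8 + (u*(1 + u)*(-903 + u) + 16) = -3/8 + (16 + u*(1 + u)*(-903 + u)) = 125/8 + u*(1 + u)*(-903 + u))
-g(c(-27)) = -(125/8 + 18**3 - 903*18 - 902*18**2) = -(125/8 + 5832 - 16254 - 902*324) = -(125/8 + 5832 - 16254 - 292248) = -1*(-2421235/8) = 2421235/8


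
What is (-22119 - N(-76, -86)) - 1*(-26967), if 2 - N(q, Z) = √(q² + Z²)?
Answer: 4846 + 2*√3293 ≈ 4960.8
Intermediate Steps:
N(q, Z) = 2 - √(Z² + q²) (N(q, Z) = 2 - √(q² + Z²) = 2 - √(Z² + q²))
(-22119 - N(-76, -86)) - 1*(-26967) = (-22119 - (2 - √((-86)² + (-76)²))) - 1*(-26967) = (-22119 - (2 - √(7396 + 5776))) + 26967 = (-22119 - (2 - √13172)) + 26967 = (-22119 - (2 - 2*√3293)) + 26967 = (-22119 + (-2 + 2*√3293)) + 26967 = (-22121 + 2*√3293) + 26967 = 4846 + 2*√3293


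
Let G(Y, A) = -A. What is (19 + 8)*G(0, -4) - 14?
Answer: 94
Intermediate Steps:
(19 + 8)*G(0, -4) - 14 = (19 + 8)*(-1*(-4)) - 14 = 27*4 - 14 = 108 - 14 = 94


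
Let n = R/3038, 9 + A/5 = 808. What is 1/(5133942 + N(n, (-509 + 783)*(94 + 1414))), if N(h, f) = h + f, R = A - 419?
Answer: 1519/8426098334 ≈ 1.8027e-7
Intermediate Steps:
A = 3995 (A = -45 + 5*808 = -45 + 4040 = 3995)
R = 3576 (R = 3995 - 419 = 3576)
n = 1788/1519 (n = 3576/3038 = 3576*(1/3038) = 1788/1519 ≈ 1.1771)
N(h, f) = f + h
1/(5133942 + N(n, (-509 + 783)*(94 + 1414))) = 1/(5133942 + ((-509 + 783)*(94 + 1414) + 1788/1519)) = 1/(5133942 + (274*1508 + 1788/1519)) = 1/(5133942 + (413192 + 1788/1519)) = 1/(5133942 + 627640436/1519) = 1/(8426098334/1519) = 1519/8426098334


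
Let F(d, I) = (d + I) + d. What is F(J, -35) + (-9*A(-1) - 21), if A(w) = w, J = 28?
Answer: 9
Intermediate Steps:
F(d, I) = I + 2*d (F(d, I) = (I + d) + d = I + 2*d)
F(J, -35) + (-9*A(-1) - 21) = (-35 + 2*28) + (-9*(-1) - 21) = (-35 + 56) + (9 - 21) = 21 - 12 = 9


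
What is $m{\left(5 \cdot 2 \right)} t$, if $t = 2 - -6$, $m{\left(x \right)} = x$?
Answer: $80$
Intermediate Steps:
$t = 8$ ($t = 2 + 6 = 8$)
$m{\left(5 \cdot 2 \right)} t = 5 \cdot 2 \cdot 8 = 10 \cdot 8 = 80$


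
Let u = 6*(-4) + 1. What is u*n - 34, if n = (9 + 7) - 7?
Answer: -241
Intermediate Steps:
u = -23 (u = -24 + 1 = -23)
n = 9 (n = 16 - 7 = 9)
u*n - 34 = -23*9 - 34 = -207 - 34 = -241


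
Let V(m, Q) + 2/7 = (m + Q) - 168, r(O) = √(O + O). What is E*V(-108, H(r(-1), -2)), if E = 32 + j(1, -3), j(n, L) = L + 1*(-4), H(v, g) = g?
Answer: -48700/7 ≈ -6957.1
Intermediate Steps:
r(O) = √2*√O (r(O) = √(2*O) = √2*√O)
j(n, L) = -4 + L (j(n, L) = L - 4 = -4 + L)
V(m, Q) = -1178/7 + Q + m (V(m, Q) = -2/7 + ((m + Q) - 168) = -2/7 + ((Q + m) - 168) = -2/7 + (-168 + Q + m) = -1178/7 + Q + m)
E = 25 (E = 32 + (-4 - 3) = 32 - 7 = 25)
E*V(-108, H(r(-1), -2)) = 25*(-1178/7 - 2 - 108) = 25*(-1948/7) = -48700/7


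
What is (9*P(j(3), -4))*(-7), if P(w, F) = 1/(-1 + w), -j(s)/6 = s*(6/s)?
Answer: 63/37 ≈ 1.7027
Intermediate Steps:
j(s) = -36 (j(s) = -6*s*6/s = -6*6 = -36)
(9*P(j(3), -4))*(-7) = (9/(-1 - 36))*(-7) = (9/(-37))*(-7) = (9*(-1/37))*(-7) = -9/37*(-7) = 63/37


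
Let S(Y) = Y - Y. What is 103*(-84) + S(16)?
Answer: -8652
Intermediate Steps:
S(Y) = 0
103*(-84) + S(16) = 103*(-84) + 0 = -8652 + 0 = -8652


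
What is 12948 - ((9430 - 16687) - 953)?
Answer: 21158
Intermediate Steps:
12948 - ((9430 - 16687) - 953) = 12948 - (-7257 - 953) = 12948 - 1*(-8210) = 12948 + 8210 = 21158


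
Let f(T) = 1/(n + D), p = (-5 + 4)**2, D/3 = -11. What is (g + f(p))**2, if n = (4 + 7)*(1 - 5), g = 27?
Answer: 4318084/5929 ≈ 728.30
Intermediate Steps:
D = -33 (D = 3*(-11) = -33)
n = -44 (n = 11*(-4) = -44)
p = 1 (p = (-1)**2 = 1)
f(T) = -1/77 (f(T) = 1/(-44 - 33) = 1/(-77) = -1/77)
(g + f(p))**2 = (27 - 1/77)**2 = (2078/77)**2 = 4318084/5929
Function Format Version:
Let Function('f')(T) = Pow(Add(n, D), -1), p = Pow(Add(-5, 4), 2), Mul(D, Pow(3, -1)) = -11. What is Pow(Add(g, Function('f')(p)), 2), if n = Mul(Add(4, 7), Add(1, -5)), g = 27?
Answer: Rational(4318084, 5929) ≈ 728.30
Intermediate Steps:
D = -33 (D = Mul(3, -11) = -33)
n = -44 (n = Mul(11, -4) = -44)
p = 1 (p = Pow(-1, 2) = 1)
Function('f')(T) = Rational(-1, 77) (Function('f')(T) = Pow(Add(-44, -33), -1) = Pow(-77, -1) = Rational(-1, 77))
Pow(Add(g, Function('f')(p)), 2) = Pow(Add(27, Rational(-1, 77)), 2) = Pow(Rational(2078, 77), 2) = Rational(4318084, 5929)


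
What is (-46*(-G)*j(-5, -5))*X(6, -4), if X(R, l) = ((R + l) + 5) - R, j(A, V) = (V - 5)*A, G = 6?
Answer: 13800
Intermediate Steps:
j(A, V) = A*(-5 + V) (j(A, V) = (-5 + V)*A = A*(-5 + V))
X(R, l) = 5 + l (X(R, l) = (5 + R + l) - R = 5 + l)
(-46*(-G)*j(-5, -5))*X(6, -4) = (-46*(-1*6)*(-5*(-5 - 5)))*(5 - 4) = -(-276)*(-5*(-10))*1 = -(-276)*50*1 = -46*(-300)*1 = 13800*1 = 13800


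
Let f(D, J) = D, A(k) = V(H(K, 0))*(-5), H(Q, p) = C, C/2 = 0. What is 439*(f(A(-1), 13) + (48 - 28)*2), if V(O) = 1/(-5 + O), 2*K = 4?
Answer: 17999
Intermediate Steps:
K = 2 (K = (1/2)*4 = 2)
C = 0 (C = 2*0 = 0)
H(Q, p) = 0
A(k) = 1 (A(k) = -5/(-5 + 0) = -5/(-5) = -1/5*(-5) = 1)
439*(f(A(-1), 13) + (48 - 28)*2) = 439*(1 + (48 - 28)*2) = 439*(1 + 20*2) = 439*(1 + 40) = 439*41 = 17999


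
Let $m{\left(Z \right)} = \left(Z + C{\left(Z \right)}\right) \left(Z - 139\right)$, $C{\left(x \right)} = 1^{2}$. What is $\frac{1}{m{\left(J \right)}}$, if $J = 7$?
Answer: $- \frac{1}{1056} \approx -0.00094697$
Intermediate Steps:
$C{\left(x \right)} = 1$
$m{\left(Z \right)} = \left(1 + Z\right) \left(-139 + Z\right)$ ($m{\left(Z \right)} = \left(Z + 1\right) \left(Z - 139\right) = \left(1 + Z\right) \left(-139 + Z\right)$)
$\frac{1}{m{\left(J \right)}} = \frac{1}{-139 + 7^{2} - 966} = \frac{1}{-139 + 49 - 966} = \frac{1}{-1056} = - \frac{1}{1056}$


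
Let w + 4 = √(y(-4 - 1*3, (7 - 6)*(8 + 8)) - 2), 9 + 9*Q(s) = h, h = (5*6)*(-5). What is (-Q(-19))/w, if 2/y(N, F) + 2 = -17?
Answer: -1007/258 - 53*I*√190/516 ≈ -3.9031 - 1.4158*I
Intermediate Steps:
h = -150 (h = 30*(-5) = -150)
Q(s) = -53/3 (Q(s) = -1 + (⅑)*(-150) = -1 - 50/3 = -53/3)
y(N, F) = -2/19 (y(N, F) = 2/(-2 - 17) = 2/(-19) = 2*(-1/19) = -2/19)
w = -4 + 2*I*√190/19 (w = -4 + √(-2/19 - 2) = -4 + √(-40/19) = -4 + 2*I*√190/19 ≈ -4.0 + 1.451*I)
(-Q(-19))/w = (-1*(-53/3))/(-4 + 2*I*√190/19) = 53/(3*(-4 + 2*I*√190/19))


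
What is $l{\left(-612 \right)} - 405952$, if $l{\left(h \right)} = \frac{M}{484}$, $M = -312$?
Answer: $- \frac{49120270}{121} \approx -4.0595 \cdot 10^{5}$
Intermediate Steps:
$l{\left(h \right)} = - \frac{78}{121}$ ($l{\left(h \right)} = - \frac{312}{484} = \left(-312\right) \frac{1}{484} = - \frac{78}{121}$)
$l{\left(-612 \right)} - 405952 = - \frac{78}{121} - 405952 = - \frac{49120270}{121}$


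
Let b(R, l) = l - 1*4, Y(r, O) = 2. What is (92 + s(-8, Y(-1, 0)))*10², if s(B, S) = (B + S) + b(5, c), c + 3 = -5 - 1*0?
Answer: 7400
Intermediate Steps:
c = -8 (c = -3 + (-5 - 1*0) = -3 + (-5 + 0) = -3 - 5 = -8)
b(R, l) = -4 + l (b(R, l) = l - 4 = -4 + l)
s(B, S) = -12 + B + S (s(B, S) = (B + S) + (-4 - 8) = (B + S) - 12 = -12 + B + S)
(92 + s(-8, Y(-1, 0)))*10² = (92 + (-12 - 8 + 2))*10² = (92 - 18)*100 = 74*100 = 7400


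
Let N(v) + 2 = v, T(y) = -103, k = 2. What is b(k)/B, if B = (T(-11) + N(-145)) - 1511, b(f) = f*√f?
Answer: -2*√2/1761 ≈ -0.0016061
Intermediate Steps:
N(v) = -2 + v
b(f) = f^(3/2)
B = -1761 (B = (-103 + (-2 - 145)) - 1511 = (-103 - 147) - 1511 = -250 - 1511 = -1761)
b(k)/B = 2^(3/2)/(-1761) = (2*√2)*(-1/1761) = -2*√2/1761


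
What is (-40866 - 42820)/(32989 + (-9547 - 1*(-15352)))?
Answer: -41843/19397 ≈ -2.1572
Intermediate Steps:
(-40866 - 42820)/(32989 + (-9547 - 1*(-15352))) = -83686/(32989 + (-9547 + 15352)) = -83686/(32989 + 5805) = -83686/38794 = -83686*1/38794 = -41843/19397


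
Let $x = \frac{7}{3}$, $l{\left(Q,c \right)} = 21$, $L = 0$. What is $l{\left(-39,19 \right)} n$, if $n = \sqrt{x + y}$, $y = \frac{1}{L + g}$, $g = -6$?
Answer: $\frac{7 \sqrt{78}}{2} \approx 30.911$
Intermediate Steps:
$x = \frac{7}{3}$ ($x = 7 \cdot \frac{1}{3} = \frac{7}{3} \approx 2.3333$)
$y = - \frac{1}{6}$ ($y = \frac{1}{0 - 6} = \frac{1}{-6} = - \frac{1}{6} \approx -0.16667$)
$n = \frac{\sqrt{78}}{6}$ ($n = \sqrt{\frac{7}{3} - \frac{1}{6}} = \sqrt{\frac{13}{6}} = \frac{\sqrt{78}}{6} \approx 1.472$)
$l{\left(-39,19 \right)} n = 21 \frac{\sqrt{78}}{6} = \frac{7 \sqrt{78}}{2}$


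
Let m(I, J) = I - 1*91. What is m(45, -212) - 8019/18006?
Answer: -278765/6002 ≈ -46.445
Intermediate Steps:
m(I, J) = -91 + I (m(I, J) = I - 91 = -91 + I)
m(45, -212) - 8019/18006 = (-91 + 45) - 8019/18006 = -46 - 8019/18006 = -46 - 1*2673/6002 = -46 - 2673/6002 = -278765/6002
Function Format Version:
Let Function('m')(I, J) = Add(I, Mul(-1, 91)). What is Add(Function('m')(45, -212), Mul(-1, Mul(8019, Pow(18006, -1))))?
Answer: Rational(-278765, 6002) ≈ -46.445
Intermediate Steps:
Function('m')(I, J) = Add(-91, I) (Function('m')(I, J) = Add(I, -91) = Add(-91, I))
Add(Function('m')(45, -212), Mul(-1, Mul(8019, Pow(18006, -1)))) = Add(Add(-91, 45), Mul(-1, Mul(8019, Pow(18006, -1)))) = Add(-46, Mul(-1, Mul(8019, Rational(1, 18006)))) = Add(-46, Mul(-1, Rational(2673, 6002))) = Add(-46, Rational(-2673, 6002)) = Rational(-278765, 6002)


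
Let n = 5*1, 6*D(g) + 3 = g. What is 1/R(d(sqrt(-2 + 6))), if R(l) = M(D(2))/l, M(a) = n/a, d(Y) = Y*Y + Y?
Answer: -1/5 ≈ -0.20000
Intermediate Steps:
D(g) = -1/2 + g/6
d(Y) = Y + Y**2 (d(Y) = Y**2 + Y = Y + Y**2)
n = 5
M(a) = 5/a
R(l) = -30/l (R(l) = (5/(-1/2 + (1/6)*2))/l = (5/(-1/2 + 1/3))/l = (5/(-1/6))/l = (5*(-6))/l = -30/l)
1/R(d(sqrt(-2 + 6))) = 1/(-30*1/((1 + sqrt(-2 + 6))*sqrt(-2 + 6))) = 1/(-30*1/(2*(1 + sqrt(4)))) = 1/(-30*1/(2*(1 + 2))) = 1/(-30/(2*3)) = 1/(-30/6) = 1/(-30*1/6) = 1/(-5) = -1/5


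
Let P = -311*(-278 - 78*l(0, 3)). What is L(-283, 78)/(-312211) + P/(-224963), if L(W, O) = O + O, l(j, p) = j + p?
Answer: -49749076180/70235923193 ≈ -0.70831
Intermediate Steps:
L(W, O) = 2*O
P = 159232 (P = -311*(-278 - 78*(0 + 3)) = -311*(-278 - 78*3) = -311*(-278 - 234) = -311*(-512) = 159232)
L(-283, 78)/(-312211) + P/(-224963) = (2*78)/(-312211) + 159232/(-224963) = 156*(-1/312211) + 159232*(-1/224963) = -156/312211 - 159232/224963 = -49749076180/70235923193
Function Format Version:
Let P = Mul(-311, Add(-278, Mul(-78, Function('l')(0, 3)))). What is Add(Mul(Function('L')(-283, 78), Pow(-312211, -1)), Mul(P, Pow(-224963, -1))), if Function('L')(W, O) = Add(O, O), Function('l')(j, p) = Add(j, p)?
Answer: Rational(-49749076180, 70235923193) ≈ -0.70831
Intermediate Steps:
Function('L')(W, O) = Mul(2, O)
P = 159232 (P = Mul(-311, Add(-278, Mul(-78, Add(0, 3)))) = Mul(-311, Add(-278, Mul(-78, 3))) = Mul(-311, Add(-278, -234)) = Mul(-311, -512) = 159232)
Add(Mul(Function('L')(-283, 78), Pow(-312211, -1)), Mul(P, Pow(-224963, -1))) = Add(Mul(Mul(2, 78), Pow(-312211, -1)), Mul(159232, Pow(-224963, -1))) = Add(Mul(156, Rational(-1, 312211)), Mul(159232, Rational(-1, 224963))) = Add(Rational(-156, 312211), Rational(-159232, 224963)) = Rational(-49749076180, 70235923193)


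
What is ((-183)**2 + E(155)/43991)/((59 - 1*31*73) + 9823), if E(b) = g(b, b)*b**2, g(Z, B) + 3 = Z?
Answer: 1476866399/335167429 ≈ 4.4064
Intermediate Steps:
g(Z, B) = -3 + Z
E(b) = b**2*(-3 + b) (E(b) = (-3 + b)*b**2 = b**2*(-3 + b))
((-183)**2 + E(155)/43991)/((59 - 1*31*73) + 9823) = ((-183)**2 + (155**2*(-3 + 155))/43991)/((59 - 1*31*73) + 9823) = (33489 + (24025*152)*(1/43991))/((59 - 31*73) + 9823) = (33489 + 3651800*(1/43991))/((59 - 2263) + 9823) = (33489 + 3651800/43991)/(-2204 + 9823) = (1476866399/43991)/7619 = (1476866399/43991)*(1/7619) = 1476866399/335167429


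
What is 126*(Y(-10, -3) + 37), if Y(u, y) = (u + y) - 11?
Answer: 1638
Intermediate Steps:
Y(u, y) = -11 + u + y
126*(Y(-10, -3) + 37) = 126*((-11 - 10 - 3) + 37) = 126*(-24 + 37) = 126*13 = 1638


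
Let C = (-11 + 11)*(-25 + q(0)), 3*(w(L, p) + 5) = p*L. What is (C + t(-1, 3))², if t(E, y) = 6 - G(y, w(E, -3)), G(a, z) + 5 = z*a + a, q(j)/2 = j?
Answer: 400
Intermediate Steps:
w(L, p) = -5 + L*p/3 (w(L, p) = -5 + (p*L)/3 = -5 + (L*p)/3 = -5 + L*p/3)
q(j) = 2*j
G(a, z) = -5 + a + a*z (G(a, z) = -5 + (z*a + a) = -5 + (a*z + a) = -5 + (a + a*z) = -5 + a + a*z)
t(E, y) = 11 - y - y*(-5 - E) (t(E, y) = 6 - (-5 + y + y*(-5 + (⅓)*E*(-3))) = 6 - (-5 + y + y*(-5 - E)) = 6 + (5 - y - y*(-5 - E)) = 11 - y - y*(-5 - E))
C = 0 (C = (-11 + 11)*(-25 + 2*0) = 0*(-25 + 0) = 0*(-25) = 0)
(C + t(-1, 3))² = (0 + (11 + 4*3 - 1*3))² = (0 + (11 + 12 - 3))² = (0 + 20)² = 20² = 400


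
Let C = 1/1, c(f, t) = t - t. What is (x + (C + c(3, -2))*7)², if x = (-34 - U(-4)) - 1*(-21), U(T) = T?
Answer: 4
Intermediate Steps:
c(f, t) = 0
C = 1
x = -9 (x = (-34 - 1*(-4)) - 1*(-21) = (-34 + 4) + 21 = -30 + 21 = -9)
(x + (C + c(3, -2))*7)² = (-9 + (1 + 0)*7)² = (-9 + 1*7)² = (-9 + 7)² = (-2)² = 4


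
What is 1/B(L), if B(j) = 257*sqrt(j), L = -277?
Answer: -I*sqrt(277)/71189 ≈ -0.00023379*I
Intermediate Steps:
1/B(L) = 1/(257*sqrt(-277)) = 1/(257*(I*sqrt(277))) = 1/(257*I*sqrt(277)) = -I*sqrt(277)/71189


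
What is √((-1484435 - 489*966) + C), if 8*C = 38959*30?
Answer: I*√7242851/2 ≈ 1345.6*I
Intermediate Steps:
C = 584385/4 (C = (38959*30)/8 = (⅛)*1168770 = 584385/4 ≈ 1.4610e+5)
√((-1484435 - 489*966) + C) = √((-1484435 - 489*966) + 584385/4) = √((-1484435 - 1*472374) + 584385/4) = √((-1484435 - 472374) + 584385/4) = √(-1956809 + 584385/4) = √(-7242851/4) = I*√7242851/2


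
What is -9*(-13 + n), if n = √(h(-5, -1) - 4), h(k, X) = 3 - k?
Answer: 99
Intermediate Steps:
n = 2 (n = √((3 - 1*(-5)) - 4) = √((3 + 5) - 4) = √(8 - 4) = √4 = 2)
-9*(-13 + n) = -9*(-13 + 2) = -9*(-11) = 99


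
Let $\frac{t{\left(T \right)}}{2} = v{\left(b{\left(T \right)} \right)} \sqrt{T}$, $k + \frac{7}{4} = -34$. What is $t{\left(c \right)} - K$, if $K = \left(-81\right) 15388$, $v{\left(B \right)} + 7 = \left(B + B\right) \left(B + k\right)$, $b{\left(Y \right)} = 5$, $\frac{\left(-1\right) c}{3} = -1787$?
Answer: $1246428 - 629 \sqrt{5361} \approx 1.2004 \cdot 10^{6}$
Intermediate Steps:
$k = - \frac{143}{4}$ ($k = - \frac{7}{4} - 34 = - \frac{143}{4} \approx -35.75$)
$c = 5361$ ($c = \left(-3\right) \left(-1787\right) = 5361$)
$v{\left(B \right)} = -7 + 2 B \left(- \frac{143}{4} + B\right)$ ($v{\left(B \right)} = -7 + \left(B + B\right) \left(B - \frac{143}{4}\right) = -7 + 2 B \left(- \frac{143}{4} + B\right)$)
$K = -1246428$
$t{\left(T \right)} = - 629 \sqrt{T}$ ($t{\left(T \right)} = 2 \left(-7 + 2 \cdot 5^{2} - \frac{715}{2}\right) \sqrt{T} = 2 \left(-7 + 2 \cdot 25 - \frac{715}{2}\right) \sqrt{T} = 2 \left(-7 + 50 - \frac{715}{2}\right) \sqrt{T} = 2 \left(- \frac{629 \sqrt{T}}{2}\right) = - 629 \sqrt{T}$)
$t{\left(c \right)} - K = - 629 \sqrt{5361} - -1246428 = - 629 \sqrt{5361} + 1246428 = 1246428 - 629 \sqrt{5361}$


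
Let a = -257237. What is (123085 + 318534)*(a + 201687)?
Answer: -24531935450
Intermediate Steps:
(123085 + 318534)*(a + 201687) = (123085 + 318534)*(-257237 + 201687) = 441619*(-55550) = -24531935450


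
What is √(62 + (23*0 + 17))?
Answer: √79 ≈ 8.8882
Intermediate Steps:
√(62 + (23*0 + 17)) = √(62 + (0 + 17)) = √(62 + 17) = √79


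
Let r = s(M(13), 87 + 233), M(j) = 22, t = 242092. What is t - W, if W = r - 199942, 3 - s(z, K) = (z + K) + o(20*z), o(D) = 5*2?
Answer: 442383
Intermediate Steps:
o(D) = 10
s(z, K) = -7 - K - z (s(z, K) = 3 - ((z + K) + 10) = 3 - ((K + z) + 10) = 3 - (10 + K + z) = 3 + (-10 - K - z) = -7 - K - z)
r = -349 (r = -7 - (87 + 233) - 1*22 = -7 - 1*320 - 22 = -7 - 320 - 22 = -349)
W = -200291 (W = -349 - 199942 = -200291)
t - W = 242092 - 1*(-200291) = 242092 + 200291 = 442383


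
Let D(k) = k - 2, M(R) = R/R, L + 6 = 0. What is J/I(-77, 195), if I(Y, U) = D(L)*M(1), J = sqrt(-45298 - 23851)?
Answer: -I*sqrt(69149)/8 ≈ -32.87*I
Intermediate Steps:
L = -6 (L = -6 + 0 = -6)
J = I*sqrt(69149) (J = sqrt(-69149) = I*sqrt(69149) ≈ 262.96*I)
M(R) = 1
D(k) = -2 + k
I(Y, U) = -8 (I(Y, U) = (-2 - 6)*1 = -8*1 = -8)
J/I(-77, 195) = (I*sqrt(69149))/(-8) = (I*sqrt(69149))*(-1/8) = -I*sqrt(69149)/8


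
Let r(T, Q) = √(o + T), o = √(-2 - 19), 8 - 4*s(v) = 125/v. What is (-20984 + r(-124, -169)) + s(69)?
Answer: -5791157/276 + √(-124 + I*√21) ≈ -20982.0 + 11.137*I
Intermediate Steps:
s(v) = 2 - 125/(4*v)
o = I*√21 (o = √(-21) = I*√21 ≈ 4.5826*I)
r(T, Q) = √(T + I*√21) (r(T, Q) = √(I*√21 + T) = √(T + I*√21))
(-20984 + r(-124, -169)) + s(69) = (-20984 + √(-124 + I*√21)) + (2 - 125/4/69) = (-20984 + √(-124 + I*√21)) + (2 - 125/4*1/69) = (-20984 + √(-124 + I*√21)) + (2 - 125/276) = (-20984 + √(-124 + I*√21)) + 427/276 = -5791157/276 + √(-124 + I*√21)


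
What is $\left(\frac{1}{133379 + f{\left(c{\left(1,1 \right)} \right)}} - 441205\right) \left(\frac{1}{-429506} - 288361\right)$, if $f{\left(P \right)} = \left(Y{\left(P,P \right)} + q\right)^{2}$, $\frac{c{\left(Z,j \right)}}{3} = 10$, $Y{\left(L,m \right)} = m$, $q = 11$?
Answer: $\frac{223644894877801671801}{1757850920} \approx 1.2723 \cdot 10^{11}$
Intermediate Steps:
$c{\left(Z,j \right)} = 30$ ($c{\left(Z,j \right)} = 3 \cdot 10 = 30$)
$f{\left(P \right)} = \left(11 + P\right)^{2}$ ($f{\left(P \right)} = \left(P + 11\right)^{2} = \left(11 + P\right)^{2}$)
$\left(\frac{1}{133379 + f{\left(c{\left(1,1 \right)} \right)}} - 441205\right) \left(\frac{1}{-429506} - 288361\right) = \left(\frac{1}{133379 + \left(11 + 30\right)^{2}} - 441205\right) \left(\frac{1}{-429506} - 288361\right) = \left(\frac{1}{133379 + 41^{2}} - 441205\right) \left(- \frac{1}{429506} - 288361\right) = \left(\frac{1}{133379 + 1681} - 441205\right) \left(- \frac{123852779667}{429506}\right) = \left(\frac{1}{135060} - 441205\right) \left(- \frac{123852779667}{429506}\right) = \left(- \frac{59589147299}{135060}\right) \left(- \frac{123852779667}{429506}\right) = \frac{223644894877801671801}{1757850920}$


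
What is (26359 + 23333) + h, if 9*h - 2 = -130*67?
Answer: 438520/9 ≈ 48724.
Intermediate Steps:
h = -8708/9 (h = 2/9 + (-130*67)/9 = 2/9 + (⅑)*(-8710) = 2/9 - 8710/9 = -8708/9 ≈ -967.56)
(26359 + 23333) + h = (26359 + 23333) - 8708/9 = 49692 - 8708/9 = 438520/9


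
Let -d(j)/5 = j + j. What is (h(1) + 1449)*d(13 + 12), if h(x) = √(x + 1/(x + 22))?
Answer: -362250 - 500*√138/23 ≈ -3.6251e+5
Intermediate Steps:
d(j) = -10*j (d(j) = -5*(j + j) = -10*j)
h(x) = √(x + 1/(22 + x))
(h(1) + 1449)*d(13 + 12) = (√((1 + 1*(22 + 1))/(22 + 1)) + 1449)*(-10*(13 + 12)) = (√((1 + 1*23)/23) + 1449)*(-10*25) = (√((1 + 23)/23) + 1449)*(-250) = (√((1/23)*24) + 1449)*(-250) = (√(24/23) + 1449)*(-250) = (2*√138/23 + 1449)*(-250) = (1449 + 2*√138/23)*(-250) = -362250 - 500*√138/23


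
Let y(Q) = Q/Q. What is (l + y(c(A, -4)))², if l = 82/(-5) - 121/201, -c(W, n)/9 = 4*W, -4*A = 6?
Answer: 258630724/1010025 ≈ 256.06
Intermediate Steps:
A = -3/2 (A = -¼*6 = -3/2 ≈ -1.5000)
c(W, n) = -36*W
y(Q) = 1
l = -17087/1005 (l = 82*(-⅕) - 121*1/201 = -82/5 - 121/201 = -17087/1005 ≈ -17.002)
(l + y(c(A, -4)))² = (-17087/1005 + 1)² = (-16082/1005)² = 258630724/1010025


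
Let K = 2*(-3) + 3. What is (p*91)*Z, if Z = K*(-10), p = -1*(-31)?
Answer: 84630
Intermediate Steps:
K = -3 (K = -6 + 3 = -3)
p = 31
Z = 30 (Z = -3*(-10) = 30)
(p*91)*Z = (31*91)*30 = 2821*30 = 84630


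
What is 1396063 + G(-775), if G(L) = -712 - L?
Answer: 1396126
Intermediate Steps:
1396063 + G(-775) = 1396063 + (-712 - 1*(-775)) = 1396063 + (-712 + 775) = 1396063 + 63 = 1396126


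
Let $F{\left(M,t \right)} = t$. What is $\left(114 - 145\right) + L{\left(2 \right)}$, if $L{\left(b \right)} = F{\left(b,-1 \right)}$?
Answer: $-32$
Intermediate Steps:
$L{\left(b \right)} = -1$
$\left(114 - 145\right) + L{\left(2 \right)} = \left(114 - 145\right) - 1 = -31 - 1 = -32$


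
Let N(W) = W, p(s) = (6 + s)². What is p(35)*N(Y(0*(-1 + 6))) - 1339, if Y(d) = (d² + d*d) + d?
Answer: -1339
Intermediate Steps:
Y(d) = d + 2*d² (Y(d) = (d² + d²) + d = 2*d² + d = d + 2*d²)
p(35)*N(Y(0*(-1 + 6))) - 1339 = (6 + 35)²*((0*(-1 + 6))*(1 + 2*(0*(-1 + 6)))) - 1339 = 41²*((0*5)*(1 + 2*(0*5))) - 1339 = 1681*(0*(1 + 2*0)) - 1339 = 1681*(0*(1 + 0)) - 1339 = 1681*(0*1) - 1339 = 1681*0 - 1339 = 0 - 1339 = -1339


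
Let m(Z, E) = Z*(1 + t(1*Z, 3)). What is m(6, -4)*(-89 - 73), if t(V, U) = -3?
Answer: 1944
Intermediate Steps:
m(Z, E) = -2*Z (m(Z, E) = Z*(1 - 3) = Z*(-2) = -2*Z)
m(6, -4)*(-89 - 73) = (-2*6)*(-89 - 73) = -12*(-162) = 1944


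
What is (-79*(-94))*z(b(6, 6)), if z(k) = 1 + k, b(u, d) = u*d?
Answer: 274762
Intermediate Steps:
b(u, d) = d*u
(-79*(-94))*z(b(6, 6)) = (-79*(-94))*(1 + 6*6) = 7426*(1 + 36) = 7426*37 = 274762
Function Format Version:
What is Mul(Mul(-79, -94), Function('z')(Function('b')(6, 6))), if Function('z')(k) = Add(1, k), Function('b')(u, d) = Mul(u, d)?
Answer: 274762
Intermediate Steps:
Function('b')(u, d) = Mul(d, u)
Mul(Mul(-79, -94), Function('z')(Function('b')(6, 6))) = Mul(Mul(-79, -94), Add(1, Mul(6, 6))) = Mul(7426, Add(1, 36)) = Mul(7426, 37) = 274762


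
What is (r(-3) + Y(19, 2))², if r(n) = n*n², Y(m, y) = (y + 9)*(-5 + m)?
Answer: 16129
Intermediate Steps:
Y(m, y) = (-5 + m)*(9 + y) (Y(m, y) = (9 + y)*(-5 + m) = (-5 + m)*(9 + y))
r(n) = n³
(r(-3) + Y(19, 2))² = ((-3)³ + (-45 - 5*2 + 9*19 + 19*2))² = (-27 + (-45 - 10 + 171 + 38))² = (-27 + 154)² = 127² = 16129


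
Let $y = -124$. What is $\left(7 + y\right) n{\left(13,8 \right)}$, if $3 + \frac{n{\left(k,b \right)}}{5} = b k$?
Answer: $-59085$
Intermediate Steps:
$n{\left(k,b \right)} = -15 + 5 b k$
$\left(7 + y\right) n{\left(13,8 \right)} = \left(7 - 124\right) \left(-15 + 5 \cdot 8 \cdot 13\right) = - 117 \left(-15 + 520\right) = \left(-117\right) 505 = -59085$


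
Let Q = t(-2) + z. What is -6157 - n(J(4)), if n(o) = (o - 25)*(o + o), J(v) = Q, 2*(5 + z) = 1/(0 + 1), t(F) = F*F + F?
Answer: -12589/2 ≈ -6294.5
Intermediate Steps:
t(F) = F + F² (t(F) = F² + F = F + F²)
z = -9/2 (z = -5 + 1/(2*(0 + 1)) = -5 + (½)/1 = -5 + (½)*1 = -5 + ½ = -9/2 ≈ -4.5000)
Q = -5/2 (Q = -2*(1 - 2) - 9/2 = -2*(-1) - 9/2 = 2 - 9/2 = -5/2 ≈ -2.5000)
J(v) = -5/2
n(o) = 2*o*(-25 + o) (n(o) = (-25 + o)*(2*o) = 2*o*(-25 + o))
-6157 - n(J(4)) = -6157 - 2*(-5)*(-25 - 5/2)/2 = -6157 - 2*(-5)*(-55)/(2*2) = -6157 - 1*275/2 = -6157 - 275/2 = -12589/2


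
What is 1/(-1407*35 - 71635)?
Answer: -1/120880 ≈ -8.2727e-6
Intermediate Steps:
1/(-1407*35 - 71635) = 1/(-49245 - 71635) = 1/(-120880) = -1/120880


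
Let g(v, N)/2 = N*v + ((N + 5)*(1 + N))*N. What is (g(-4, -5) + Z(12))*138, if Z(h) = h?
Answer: 7176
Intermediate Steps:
g(v, N) = 2*N*v + 2*N*(1 + N)*(5 + N) (g(v, N) = 2*(N*v + ((N + 5)*(1 + N))*N) = 2*(N*v + ((5 + N)*(1 + N))*N) = 2*(N*v + ((1 + N)*(5 + N))*N) = 2*(N*v + N*(1 + N)*(5 + N)) = 2*N*v + 2*N*(1 + N)*(5 + N))
(g(-4, -5) + Z(12))*138 = (2*(-5)*(5 - 4 + (-5)² + 6*(-5)) + 12)*138 = (2*(-5)*(5 - 4 + 25 - 30) + 12)*138 = (2*(-5)*(-4) + 12)*138 = (40 + 12)*138 = 52*138 = 7176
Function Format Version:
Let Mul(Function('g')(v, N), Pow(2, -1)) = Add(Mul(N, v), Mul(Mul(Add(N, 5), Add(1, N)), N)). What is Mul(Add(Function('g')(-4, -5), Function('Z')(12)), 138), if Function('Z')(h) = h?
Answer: 7176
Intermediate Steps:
Function('g')(v, N) = Add(Mul(2, N, v), Mul(2, N, Add(1, N), Add(5, N))) (Function('g')(v, N) = Mul(2, Add(Mul(N, v), Mul(Mul(Add(N, 5), Add(1, N)), N))) = Mul(2, Add(Mul(N, v), Mul(Mul(Add(5, N), Add(1, N)), N))) = Mul(2, Add(Mul(N, v), Mul(Mul(Add(1, N), Add(5, N)), N))) = Mul(2, Add(Mul(N, v), Mul(N, Add(1, N), Add(5, N)))) = Add(Mul(2, N, v), Mul(2, N, Add(1, N), Add(5, N))))
Mul(Add(Function('g')(-4, -5), Function('Z')(12)), 138) = Mul(Add(Mul(2, -5, Add(5, -4, Pow(-5, 2), Mul(6, -5))), 12), 138) = Mul(Add(Mul(2, -5, Add(5, -4, 25, -30)), 12), 138) = Mul(Add(Mul(2, -5, -4), 12), 138) = Mul(Add(40, 12), 138) = Mul(52, 138) = 7176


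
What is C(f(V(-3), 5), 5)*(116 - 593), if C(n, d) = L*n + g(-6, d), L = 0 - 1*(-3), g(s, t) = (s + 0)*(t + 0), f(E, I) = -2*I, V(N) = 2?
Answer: 28620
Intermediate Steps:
g(s, t) = s*t
L = 3 (L = 0 + 3 = 3)
C(n, d) = -6*d + 3*n (C(n, d) = 3*n - 6*d = -6*d + 3*n)
C(f(V(-3), 5), 5)*(116 - 593) = (-6*5 + 3*(-2*5))*(116 - 593) = (-30 + 3*(-10))*(-477) = (-30 - 30)*(-477) = -60*(-477) = 28620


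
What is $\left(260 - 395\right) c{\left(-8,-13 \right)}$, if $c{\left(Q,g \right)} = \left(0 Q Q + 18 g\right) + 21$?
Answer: $28755$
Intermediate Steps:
$c{\left(Q,g \right)} = 21 + 18 g$ ($c{\left(Q,g \right)} = \left(0 Q + 18 g\right) + 21 = \left(0 + 18 g\right) + 21 = 18 g + 21 = 21 + 18 g$)
$\left(260 - 395\right) c{\left(-8,-13 \right)} = \left(260 - 395\right) \left(21 + 18 \left(-13\right)\right) = - 135 \left(21 - 234\right) = \left(-135\right) \left(-213\right) = 28755$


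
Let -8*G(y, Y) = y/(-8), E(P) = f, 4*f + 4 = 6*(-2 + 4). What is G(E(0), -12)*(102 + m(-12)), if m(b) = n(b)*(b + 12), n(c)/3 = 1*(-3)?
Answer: 51/16 ≈ 3.1875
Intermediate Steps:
n(c) = -9 (n(c) = 3*(1*(-3)) = 3*(-3) = -9)
f = 2 (f = -1 + (6*(-2 + 4))/4 = -1 + (6*2)/4 = -1 + (¼)*12 = -1 + 3 = 2)
E(P) = 2
m(b) = -108 - 9*b (m(b) = -9*(b + 12) = -9*(12 + b) = -108 - 9*b)
G(y, Y) = y/64 (G(y, Y) = -y/(8*(-8)) = -y*(-1)/(8*8) = -(-1)*y/64 = y/64)
G(E(0), -12)*(102 + m(-12)) = ((1/64)*2)*(102 + (-108 - 9*(-12))) = (102 + (-108 + 108))/32 = (102 + 0)/32 = (1/32)*102 = 51/16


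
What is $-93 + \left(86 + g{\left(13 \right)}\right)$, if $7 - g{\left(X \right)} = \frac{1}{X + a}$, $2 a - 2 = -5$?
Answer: $- \frac{2}{23} \approx -0.086957$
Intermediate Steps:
$a = - \frac{3}{2}$ ($a = 1 + \frac{1}{2} \left(-5\right) = 1 - \frac{5}{2} = - \frac{3}{2} \approx -1.5$)
$g{\left(X \right)} = 7 - \frac{1}{- \frac{3}{2} + X}$ ($g{\left(X \right)} = 7 - \frac{1}{X - \frac{3}{2}} = 7 - \frac{1}{- \frac{3}{2} + X}$)
$-93 + \left(86 + g{\left(13 \right)}\right) = -93 + \left(86 + \frac{-23 + 14 \cdot 13}{-3 + 2 \cdot 13}\right) = -93 + \left(86 + \frac{-23 + 182}{-3 + 26}\right) = -93 + \left(86 + \frac{1}{23} \cdot 159\right) = -93 + \left(86 + \frac{159}{23}\right) = -93 + \frac{2137}{23} = - \frac{2}{23}$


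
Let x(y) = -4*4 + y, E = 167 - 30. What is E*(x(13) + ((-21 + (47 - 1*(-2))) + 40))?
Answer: 8905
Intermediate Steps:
E = 137
x(y) = -16 + y
E*(x(13) + ((-21 + (47 - 1*(-2))) + 40)) = 137*((-16 + 13) + ((-21 + (47 - 1*(-2))) + 40)) = 137*(-3 + ((-21 + (47 + 2)) + 40)) = 137*(-3 + ((-21 + 49) + 40)) = 137*(-3 + (28 + 40)) = 137*(-3 + 68) = 137*65 = 8905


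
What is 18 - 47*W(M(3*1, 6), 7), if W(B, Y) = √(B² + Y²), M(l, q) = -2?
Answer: 18 - 47*√53 ≈ -324.17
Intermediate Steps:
18 - 47*W(M(3*1, 6), 7) = 18 - 47*√((-2)² + 7²) = 18 - 47*√(4 + 49) = 18 - 47*√53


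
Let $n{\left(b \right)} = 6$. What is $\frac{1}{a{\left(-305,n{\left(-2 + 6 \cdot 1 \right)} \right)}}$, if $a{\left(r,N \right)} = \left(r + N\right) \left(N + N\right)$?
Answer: $- \frac{1}{3588} \approx -0.00027871$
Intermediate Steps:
$a{\left(r,N \right)} = 2 N \left(N + r\right)$ ($a{\left(r,N \right)} = \left(N + r\right) 2 N = 2 N \left(N + r\right)$)
$\frac{1}{a{\left(-305,n{\left(-2 + 6 \cdot 1 \right)} \right)}} = \frac{1}{2 \cdot 6 \left(6 - 305\right)} = \frac{1}{2 \cdot 6 \left(-299\right)} = \frac{1}{-3588} = - \frac{1}{3588}$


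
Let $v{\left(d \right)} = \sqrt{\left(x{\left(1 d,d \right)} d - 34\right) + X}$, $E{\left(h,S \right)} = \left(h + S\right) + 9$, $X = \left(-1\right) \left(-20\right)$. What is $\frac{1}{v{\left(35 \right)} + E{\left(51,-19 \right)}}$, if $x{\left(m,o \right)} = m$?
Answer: $\frac{41}{470} - \frac{\sqrt{1211}}{470} \approx 0.013193$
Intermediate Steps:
$X = 20$
$E{\left(h,S \right)} = 9 + S + h$ ($E{\left(h,S \right)} = \left(S + h\right) + 9 = 9 + S + h$)
$v{\left(d \right)} = \sqrt{-14 + d^{2}}$ ($v{\left(d \right)} = \sqrt{\left(1 d d - 34\right) + 20} = \sqrt{\left(d d - 34\right) + 20} = \sqrt{\left(d^{2} - 34\right) + 20} = \sqrt{\left(-34 + d^{2}\right) + 20} = \sqrt{-14 + d^{2}}$)
$\frac{1}{v{\left(35 \right)} + E{\left(51,-19 \right)}} = \frac{1}{\sqrt{-14 + 35^{2}} + \left(9 - 19 + 51\right)} = \frac{1}{\sqrt{-14 + 1225} + 41} = \frac{1}{\sqrt{1211} + 41} = \frac{1}{41 + \sqrt{1211}}$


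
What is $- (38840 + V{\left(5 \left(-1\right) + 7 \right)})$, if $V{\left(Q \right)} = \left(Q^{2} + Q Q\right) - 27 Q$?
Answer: $-38794$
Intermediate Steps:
$V{\left(Q \right)} = - 27 Q + 2 Q^{2}$ ($V{\left(Q \right)} = \left(Q^{2} + Q^{2}\right) - 27 Q = 2 Q^{2} - 27 Q = - 27 Q + 2 Q^{2}$)
$- (38840 + V{\left(5 \left(-1\right) + 7 \right)}) = - (38840 + \left(5 \left(-1\right) + 7\right) \left(-27 + 2 \left(5 \left(-1\right) + 7\right)\right)) = - (38840 + \left(-5 + 7\right) \left(-27 + 2 \left(-5 + 7\right)\right)) = - (38840 + 2 \left(-27 + 2 \cdot 2\right)) = - (38840 + 2 \left(-27 + 4\right)) = - (38840 + 2 \left(-23\right)) = - (38840 - 46) = \left(-1\right) 38794 = -38794$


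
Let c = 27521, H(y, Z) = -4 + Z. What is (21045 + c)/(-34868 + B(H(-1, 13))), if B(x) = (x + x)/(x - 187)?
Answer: -617482/443323 ≈ -1.3928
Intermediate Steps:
B(x) = 2*x/(-187 + x) (B(x) = (2*x)/(-187 + x) = 2*x/(-187 + x))
(21045 + c)/(-34868 + B(H(-1, 13))) = (21045 + 27521)/(-34868 + 2*(-4 + 13)/(-187 + (-4 + 13))) = 48566/(-34868 + 2*9/(-187 + 9)) = 48566/(-34868 + 2*9/(-178)) = 48566/(-34868 + 2*9*(-1/178)) = 48566/(-34868 - 9/89) = 48566/(-3103261/89) = 48566*(-89/3103261) = -617482/443323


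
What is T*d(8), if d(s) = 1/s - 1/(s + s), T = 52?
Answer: 13/4 ≈ 3.2500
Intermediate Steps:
d(s) = 1/(2*s) (d(s) = 1/s - 1/(2*s) = 1/(2*s))
T*d(8) = 52*((½)/8) = 52*((½)*(⅛)) = 52*(1/16) = 13/4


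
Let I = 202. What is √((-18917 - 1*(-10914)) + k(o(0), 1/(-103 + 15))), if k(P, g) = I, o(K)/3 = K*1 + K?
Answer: I*√7801 ≈ 88.323*I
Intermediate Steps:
o(K) = 6*K (o(K) = 3*(K*1 + K) = 3*(K + K) = 3*(2*K) = 6*K)
k(P, g) = 202
√((-18917 - 1*(-10914)) + k(o(0), 1/(-103 + 15))) = √((-18917 - 1*(-10914)) + 202) = √((-18917 + 10914) + 202) = √(-8003 + 202) = √(-7801) = I*√7801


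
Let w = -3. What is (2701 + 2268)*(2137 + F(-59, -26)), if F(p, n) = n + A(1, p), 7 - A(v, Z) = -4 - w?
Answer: 10529311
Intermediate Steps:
A(v, Z) = 8 (A(v, Z) = 7 - (-4 - 1*(-3)) = 7 - (-4 + 3) = 7 - 1*(-1) = 7 + 1 = 8)
F(p, n) = 8 + n (F(p, n) = n + 8 = 8 + n)
(2701 + 2268)*(2137 + F(-59, -26)) = (2701 + 2268)*(2137 + (8 - 26)) = 4969*(2137 - 18) = 4969*2119 = 10529311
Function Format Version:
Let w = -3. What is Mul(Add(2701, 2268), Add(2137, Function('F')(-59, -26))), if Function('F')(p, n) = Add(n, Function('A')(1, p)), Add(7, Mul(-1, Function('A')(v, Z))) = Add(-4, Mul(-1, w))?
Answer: 10529311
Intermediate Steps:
Function('A')(v, Z) = 8 (Function('A')(v, Z) = Add(7, Mul(-1, Add(-4, Mul(-1, -3)))) = Add(7, Mul(-1, Add(-4, 3))) = Add(7, Mul(-1, -1)) = Add(7, 1) = 8)
Function('F')(p, n) = Add(8, n) (Function('F')(p, n) = Add(n, 8) = Add(8, n))
Mul(Add(2701, 2268), Add(2137, Function('F')(-59, -26))) = Mul(Add(2701, 2268), Add(2137, Add(8, -26))) = Mul(4969, Add(2137, -18)) = Mul(4969, 2119) = 10529311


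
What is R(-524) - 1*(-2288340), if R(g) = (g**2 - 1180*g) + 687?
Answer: 3181923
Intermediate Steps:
R(g) = 687 + g**2 - 1180*g
R(-524) - 1*(-2288340) = (687 + (-524)**2 - 1180*(-524)) - 1*(-2288340) = (687 + 274576 + 618320) + 2288340 = 893583 + 2288340 = 3181923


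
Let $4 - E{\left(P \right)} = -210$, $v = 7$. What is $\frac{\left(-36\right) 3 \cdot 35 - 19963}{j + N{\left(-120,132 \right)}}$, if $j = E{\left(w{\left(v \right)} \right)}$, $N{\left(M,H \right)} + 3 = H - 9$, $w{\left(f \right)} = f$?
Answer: $- \frac{23743}{334} \approx -71.087$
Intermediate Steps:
$E{\left(P \right)} = 214$ ($E{\left(P \right)} = 4 - -210 = 4 + 210 = 214$)
$N{\left(M,H \right)} = -12 + H$ ($N{\left(M,H \right)} = -3 + \left(H - 9\right) = -3 + \left(-9 + H\right) = -12 + H$)
$j = 214$
$\frac{\left(-36\right) 3 \cdot 35 - 19963}{j + N{\left(-120,132 \right)}} = \frac{\left(-36\right) 3 \cdot 35 - 19963}{214 + \left(-12 + 132\right)} = \frac{\left(-108\right) 35 - 19963}{214 + 120} = \frac{-3780 - 19963}{334} = \left(-23743\right) \frac{1}{334} = - \frac{23743}{334}$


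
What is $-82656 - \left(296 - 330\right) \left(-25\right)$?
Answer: $-83506$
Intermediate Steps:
$-82656 - \left(296 - 330\right) \left(-25\right) = -82656 - \left(-34\right) \left(-25\right) = -82656 - 850 = -83506$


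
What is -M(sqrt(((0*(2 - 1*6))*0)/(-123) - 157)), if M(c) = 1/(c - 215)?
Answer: 215/46382 + I*sqrt(157)/46382 ≈ 0.0046354 + 0.00027015*I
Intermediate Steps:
M(c) = 1/(-215 + c)
-M(sqrt(((0*(2 - 1*6))*0)/(-123) - 157)) = -1/(-215 + sqrt(((0*(2 - 1*6))*0)/(-123) - 157)) = -1/(-215 + sqrt(((0*(2 - 6))*0)*(-1/123) - 157)) = -1/(-215 + sqrt(((0*(-4))*0)*(-1/123) - 157)) = -1/(-215 + sqrt((0*0)*(-1/123) - 157)) = -1/(-215 + sqrt(0*(-1/123) - 157)) = -1/(-215 + sqrt(0 - 157)) = -1/(-215 + sqrt(-157)) = -1/(-215 + I*sqrt(157))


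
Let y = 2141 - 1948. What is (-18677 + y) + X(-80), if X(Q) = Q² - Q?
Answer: -12004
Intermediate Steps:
y = 193
(-18677 + y) + X(-80) = (-18677 + 193) - 80*(-1 - 80) = -18484 - 80*(-81) = -18484 + 6480 = -12004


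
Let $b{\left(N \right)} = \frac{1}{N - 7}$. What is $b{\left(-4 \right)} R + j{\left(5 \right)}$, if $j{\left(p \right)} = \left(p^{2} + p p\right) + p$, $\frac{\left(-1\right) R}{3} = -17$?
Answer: $\frac{554}{11} \approx 50.364$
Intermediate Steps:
$R = 51$ ($R = \left(-3\right) \left(-17\right) = 51$)
$b{\left(N \right)} = \frac{1}{-7 + N}$
$j{\left(p \right)} = p + 2 p^{2}$ ($j{\left(p \right)} = \left(p^{2} + p^{2}\right) + p = 2 p^{2} + p = p + 2 p^{2}$)
$b{\left(-4 \right)} R + j{\left(5 \right)} = \frac{1}{-7 - 4} \cdot 51 + 5 \left(1 + 2 \cdot 5\right) = \frac{1}{-11} \cdot 51 + 5 \left(1 + 10\right) = \left(- \frac{1}{11}\right) 51 + 5 \cdot 11 = - \frac{51}{11} + 55 = \frac{554}{11}$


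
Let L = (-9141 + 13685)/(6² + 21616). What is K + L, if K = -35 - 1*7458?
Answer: -40558473/5413 ≈ -7492.8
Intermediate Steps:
K = -7493 (K = -35 - 7458 = -7493)
L = 1136/5413 (L = 4544/(36 + 21616) = 4544/21652 = 4544*(1/21652) = 1136/5413 ≈ 0.20987)
K + L = -7493 + 1136/5413 = -40558473/5413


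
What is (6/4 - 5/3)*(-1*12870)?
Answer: 2145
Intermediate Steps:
(6/4 - 5/3)*(-1*12870) = (6*(¼) - 5*⅓)*(-12870) = (3/2 - 5/3)*(-12870) = -⅙*(-12870) = 2145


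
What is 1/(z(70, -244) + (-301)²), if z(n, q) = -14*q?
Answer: 1/94017 ≈ 1.0636e-5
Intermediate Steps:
1/(z(70, -244) + (-301)²) = 1/(-14*(-244) + (-301)²) = 1/(3416 + 90601) = 1/94017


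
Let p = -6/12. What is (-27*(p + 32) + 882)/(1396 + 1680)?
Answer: 63/6152 ≈ 0.010241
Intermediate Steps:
p = -½ (p = -6*1/12 = -½ ≈ -0.50000)
(-27*(p + 32) + 882)/(1396 + 1680) = (-27*(-½ + 32) + 882)/(1396 + 1680) = (-27*63/2 + 882)/3076 = (-1701/2 + 882)*(1/3076) = (63/2)*(1/3076) = 63/6152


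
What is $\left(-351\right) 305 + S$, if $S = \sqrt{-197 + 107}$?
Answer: $-107055 + 3 i \sqrt{10} \approx -1.0706 \cdot 10^{5} + 9.4868 i$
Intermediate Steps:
$S = 3 i \sqrt{10}$ ($S = \sqrt{-90} = 3 i \sqrt{10} \approx 9.4868 i$)
$\left(-351\right) 305 + S = \left(-351\right) 305 + 3 i \sqrt{10} = -107055 + 3 i \sqrt{10}$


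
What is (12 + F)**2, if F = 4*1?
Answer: 256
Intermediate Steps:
F = 4
(12 + F)**2 = (12 + 4)**2 = 16**2 = 256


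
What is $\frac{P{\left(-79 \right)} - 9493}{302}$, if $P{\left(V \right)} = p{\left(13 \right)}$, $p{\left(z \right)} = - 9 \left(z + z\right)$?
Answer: $- \frac{9727}{302} \approx -32.209$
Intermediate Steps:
$p{\left(z \right)} = - 18 z$ ($p{\left(z \right)} = - 9 \cdot 2 z = - 18 z$)
$P{\left(V \right)} = -234$ ($P{\left(V \right)} = \left(-18\right) 13 = -234$)
$\frac{P{\left(-79 \right)} - 9493}{302} = \frac{-234 - 9493}{302} = \left(-9727\right) \frac{1}{302} = - \frac{9727}{302}$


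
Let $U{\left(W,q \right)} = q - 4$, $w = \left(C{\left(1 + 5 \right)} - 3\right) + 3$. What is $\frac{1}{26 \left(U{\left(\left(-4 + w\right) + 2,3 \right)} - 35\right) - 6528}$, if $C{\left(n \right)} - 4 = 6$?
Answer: $- \frac{1}{7464} \approx -0.00013398$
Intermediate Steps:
$C{\left(n \right)} = 10$ ($C{\left(n \right)} = 4 + 6 = 10$)
$w = 10$ ($w = \left(10 - 3\right) + 3 = 7 + 3 = 10$)
$U{\left(W,q \right)} = -4 + q$ ($U{\left(W,q \right)} = q - 4 = -4 + q$)
$\frac{1}{26 \left(U{\left(\left(-4 + w\right) + 2,3 \right)} - 35\right) - 6528} = \frac{1}{26 \left(\left(-4 + 3\right) - 35\right) - 6528} = \frac{1}{26 \left(-1 - 35\right) - 6528} = \frac{1}{26 \left(-36\right) - 6528} = \frac{1}{-936 - 6528} = \frac{1}{-7464} = - \frac{1}{7464}$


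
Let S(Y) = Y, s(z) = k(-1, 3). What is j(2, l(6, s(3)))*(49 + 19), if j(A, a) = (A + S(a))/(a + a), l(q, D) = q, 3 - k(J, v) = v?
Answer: 136/3 ≈ 45.333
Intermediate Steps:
k(J, v) = 3 - v
s(z) = 0 (s(z) = 3 - 1*3 = 3 - 3 = 0)
j(A, a) = (A + a)/(2*a) (j(A, a) = (A + a)/(a + a) = (A + a)/((2*a)) = (A + a)*(1/(2*a)) = (A + a)/(2*a))
j(2, l(6, s(3)))*(49 + 19) = ((½)*(2 + 6)/6)*(49 + 19) = ((½)*(⅙)*8)*68 = (⅔)*68 = 136/3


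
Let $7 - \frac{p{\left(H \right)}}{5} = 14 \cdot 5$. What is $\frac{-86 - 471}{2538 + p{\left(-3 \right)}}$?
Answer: $- \frac{557}{2223} \approx -0.25056$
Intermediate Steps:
$p{\left(H \right)} = -315$ ($p{\left(H \right)} = 35 - 5 \cdot 14 \cdot 5 = 35 - 350 = -315$)
$\frac{-86 - 471}{2538 + p{\left(-3 \right)}} = \frac{-86 - 471}{2538 - 315} = - \frac{557}{2223}$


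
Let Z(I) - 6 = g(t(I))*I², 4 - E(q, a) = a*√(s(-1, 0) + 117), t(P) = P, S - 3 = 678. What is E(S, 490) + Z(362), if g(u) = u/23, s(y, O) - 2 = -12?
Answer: 47438158/23 - 490*√107 ≈ 2.0575e+6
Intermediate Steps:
S = 681 (S = 3 + 678 = 681)
s(y, O) = -10 (s(y, O) = 2 - 12 = -10)
g(u) = u/23 (g(u) = u*(1/23) = u/23)
E(q, a) = 4 - a*√107 (E(q, a) = 4 - a*√(-10 + 117) = 4 - a*√107)
Z(I) = 6 + I³/23 (Z(I) = 6 + (I/23)*I² = 6 + I³/23)
E(S, 490) + Z(362) = (4 - 1*490*√107) + (6 + (1/23)*362³) = (4 - 490*√107) + (6 + (1/23)*47437928) = (4 - 490*√107) + (6 + 47437928/23) = (4 - 490*√107) + 47438066/23 = 47438158/23 - 490*√107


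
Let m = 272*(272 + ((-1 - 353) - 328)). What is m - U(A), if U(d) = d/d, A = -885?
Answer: -111521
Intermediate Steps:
U(d) = 1
m = -111520 (m = 272*(272 + (-354 - 328)) = 272*(272 - 682) = 272*(-410) = -111520)
m - U(A) = -111520 - 1*1 = -111520 - 1 = -111521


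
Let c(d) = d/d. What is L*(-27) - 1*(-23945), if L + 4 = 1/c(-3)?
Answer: 24026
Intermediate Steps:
c(d) = 1
L = -3 (L = -4 + 1/1 = -4 + 1 = -3)
L*(-27) - 1*(-23945) = -3*(-27) - 1*(-23945) = 81 + 23945 = 24026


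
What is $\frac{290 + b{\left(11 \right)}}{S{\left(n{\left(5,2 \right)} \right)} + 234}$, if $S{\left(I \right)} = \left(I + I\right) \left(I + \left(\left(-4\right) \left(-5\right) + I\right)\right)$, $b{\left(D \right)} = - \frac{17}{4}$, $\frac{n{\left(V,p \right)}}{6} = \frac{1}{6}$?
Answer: $\frac{1143}{1112} \approx 1.0279$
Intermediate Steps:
$n{\left(V,p \right)} = 1$ ($n{\left(V,p \right)} = \frac{6}{6} = 6 \cdot \frac{1}{6} = 1$)
$b{\left(D \right)} = - \frac{17}{4}$ ($b{\left(D \right)} = \left(-17\right) \frac{1}{4} = - \frac{17}{4}$)
$S{\left(I \right)} = 2 I \left(20 + 2 I\right)$ ($S{\left(I \right)} = 2 I \left(I + \left(20 + I\right)\right) = 2 I \left(20 + 2 I\right)$)
$\frac{290 + b{\left(11 \right)}}{S{\left(n{\left(5,2 \right)} \right)} + 234} = \frac{290 - \frac{17}{4}}{4 \cdot 1 \left(10 + 1\right) + 234} = \frac{1143}{4 \left(4 \cdot 1 \cdot 11 + 234\right)} = \frac{1143}{4 \left(44 + 234\right)} = \frac{1143}{4 \cdot 278} = \frac{1143}{4} \cdot \frac{1}{278} = \frac{1143}{1112}$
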